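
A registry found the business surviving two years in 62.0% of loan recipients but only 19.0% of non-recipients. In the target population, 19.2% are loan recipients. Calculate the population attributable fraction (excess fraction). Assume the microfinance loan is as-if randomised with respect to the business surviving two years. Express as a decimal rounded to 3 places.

p₁ = 0.62, p₀ = 0.19.
Overall risk P(Y=1) = π·p₁ + (1−π)·p₀ = 0.192×0.62 + 0.808×0.19 = 0.27256.
Under exogeneity, PAF = [P(Y=1) − p₀] / P(Y=1).
PAF = (0.27256 − 0.19) / 0.27256 ≈ 0.3029

PAF ≈ 0.303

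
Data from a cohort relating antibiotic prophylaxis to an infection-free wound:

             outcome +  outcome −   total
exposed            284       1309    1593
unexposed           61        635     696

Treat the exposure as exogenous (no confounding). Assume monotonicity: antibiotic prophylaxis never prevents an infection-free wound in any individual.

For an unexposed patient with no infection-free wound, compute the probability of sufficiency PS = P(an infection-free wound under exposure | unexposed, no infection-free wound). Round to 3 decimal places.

PS ≈ 0.099

p₁ = P(outcome | exposed) = 284/1593 = 0.17828
p₀ = P(outcome | unexposed) = 61/696 = 0.087644
Under exogeneity and monotonicity, PS = (p₁ − p₀) / (1 − p₀).
PS = (0.17828 − 0.087644) / (1 − 0.087644) = 0.090636 / 0.91236 ≈ 0.0993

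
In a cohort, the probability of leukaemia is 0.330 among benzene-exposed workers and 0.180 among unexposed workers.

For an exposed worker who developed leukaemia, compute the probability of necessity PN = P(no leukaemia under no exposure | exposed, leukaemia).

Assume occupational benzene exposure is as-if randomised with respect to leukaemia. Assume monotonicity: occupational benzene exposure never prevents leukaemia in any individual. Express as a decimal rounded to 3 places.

Let p₁ = 0.33, p₀ = 0.18.
Under exogeneity and monotonicity, PN = (p₁ − p₀) / p₁.
PN = (0.33 − 0.18) / 0.33 = 0.15 / 0.33 ≈ 0.4545

PN ≈ 0.455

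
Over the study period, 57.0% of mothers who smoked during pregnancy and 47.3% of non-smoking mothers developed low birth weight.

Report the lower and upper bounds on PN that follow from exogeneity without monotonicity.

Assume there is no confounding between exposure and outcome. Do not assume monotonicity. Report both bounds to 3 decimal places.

p₁ = 0.57, p₀ = 0.473.
Under exogeneity alone the bounds on PN are max{0,(p₁−p₀)/p₁} ≤ PN ≤ min{1,(1−p₀)/p₁}.
  lower = (p₁ − p₀)/p₁ = 0.097 / 0.57 ≈ 0.1702
  upper = min{1, (1 − p₀)/p₁} = 0.527 / 0.57 ≈ 0.9246

0.170 ≤ PN ≤ 0.925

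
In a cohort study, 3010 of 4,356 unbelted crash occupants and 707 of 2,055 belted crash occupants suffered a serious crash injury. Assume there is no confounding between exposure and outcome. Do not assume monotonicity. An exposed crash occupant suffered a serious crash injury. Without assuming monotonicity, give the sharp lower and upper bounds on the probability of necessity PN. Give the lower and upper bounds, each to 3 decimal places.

p₁ = P(outcome | exposed) = 3010/4356 = 0.691
p₀ = P(outcome | unexposed) = 707/2055 = 0.34404
Under exogeneity alone the bounds on PN are max{0,(p₁−p₀)/p₁} ≤ PN ≤ min{1,(1−p₀)/p₁}.
  lower = (p₁ − p₀)/p₁ = 0.34696 / 0.691 ≈ 0.5021
  upper = min{1, (1 − p₀)/p₁} = 0.65596 / 0.691 ≈ 0.9493

0.502 ≤ PN ≤ 0.949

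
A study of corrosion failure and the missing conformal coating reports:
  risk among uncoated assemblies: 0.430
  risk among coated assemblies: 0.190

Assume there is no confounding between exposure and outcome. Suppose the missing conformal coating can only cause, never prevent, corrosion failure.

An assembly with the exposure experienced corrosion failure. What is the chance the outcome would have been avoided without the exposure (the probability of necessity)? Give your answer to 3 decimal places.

Let p₁ = 0.43, p₀ = 0.19.
Under exogeneity and monotonicity, PN = (p₁ − p₀) / p₁.
PN = (0.43 − 0.19) / 0.43 = 0.24 / 0.43 ≈ 0.5581

PN ≈ 0.558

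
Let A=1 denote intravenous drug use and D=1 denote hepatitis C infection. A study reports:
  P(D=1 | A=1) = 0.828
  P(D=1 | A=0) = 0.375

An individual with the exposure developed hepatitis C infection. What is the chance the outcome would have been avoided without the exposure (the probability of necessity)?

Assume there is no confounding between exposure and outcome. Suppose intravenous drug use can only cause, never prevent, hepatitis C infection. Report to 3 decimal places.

Let p₁ = 0.828, p₀ = 0.375.
Under exogeneity and monotonicity, PN = (p₁ − p₀) / p₁.
PN = (0.828 − 0.375) / 0.828 = 0.453 / 0.828 ≈ 0.5471

PN ≈ 0.547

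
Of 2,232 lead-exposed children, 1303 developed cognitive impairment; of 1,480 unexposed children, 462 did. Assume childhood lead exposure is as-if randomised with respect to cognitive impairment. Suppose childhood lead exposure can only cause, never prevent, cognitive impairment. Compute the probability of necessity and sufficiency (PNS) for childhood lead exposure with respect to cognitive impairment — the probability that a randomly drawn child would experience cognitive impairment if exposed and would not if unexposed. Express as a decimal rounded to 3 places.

p₁ = P(outcome | exposed) = 1303/2232 = 0.58378
p₀ = P(outcome | unexposed) = 462/1480 = 0.31216
Under exogeneity and monotonicity, PNS = p₁ − p₀.
PNS = 0.58378 − 0.31216 = 0.27162

PNS ≈ 0.272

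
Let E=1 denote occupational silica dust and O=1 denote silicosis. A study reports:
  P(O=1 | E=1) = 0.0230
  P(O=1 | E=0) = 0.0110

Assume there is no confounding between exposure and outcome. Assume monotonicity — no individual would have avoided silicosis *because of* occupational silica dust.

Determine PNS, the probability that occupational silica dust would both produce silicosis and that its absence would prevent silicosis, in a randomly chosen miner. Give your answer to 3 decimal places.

PNS ≈ 0.012

Let p₁ = 0.023, p₀ = 0.011.
Under exogeneity and monotonicity, PNS = p₁ − p₀.
PNS = 0.023 − 0.011 = 0.012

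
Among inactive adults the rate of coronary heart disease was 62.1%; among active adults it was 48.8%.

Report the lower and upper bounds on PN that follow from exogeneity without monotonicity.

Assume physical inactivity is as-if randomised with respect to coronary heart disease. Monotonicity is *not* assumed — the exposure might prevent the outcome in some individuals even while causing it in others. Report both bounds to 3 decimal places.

0.214 ≤ PN ≤ 0.824

p₁ = 0.621, p₀ = 0.488.
Under exogeneity alone the bounds on PN are max{0,(p₁−p₀)/p₁} ≤ PN ≤ min{1,(1−p₀)/p₁}.
  lower = (p₁ − p₀)/p₁ = 0.133 / 0.621 ≈ 0.2142
  upper = min{1, (1 − p₀)/p₁} = 0.512 / 0.621 ≈ 0.8245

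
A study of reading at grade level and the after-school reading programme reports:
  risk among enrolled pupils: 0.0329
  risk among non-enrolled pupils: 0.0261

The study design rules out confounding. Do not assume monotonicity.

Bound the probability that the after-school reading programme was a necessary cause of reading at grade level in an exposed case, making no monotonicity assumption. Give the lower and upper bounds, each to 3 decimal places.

0.207 ≤ PN ≤ 1.000

Let p₁ = 0.0329, p₀ = 0.0261.
Under exogeneity alone the bounds on PN are max{0,(p₁−p₀)/p₁} ≤ PN ≤ min{1,(1−p₀)/p₁}.
  lower = (p₁ − p₀)/p₁ = 0.0068 / 0.0329 ≈ 0.2067
  upper = min{1, (1 − p₀)/p₁} = 0.9739 / 0.0329 ≈ 29.6018 → capped at 1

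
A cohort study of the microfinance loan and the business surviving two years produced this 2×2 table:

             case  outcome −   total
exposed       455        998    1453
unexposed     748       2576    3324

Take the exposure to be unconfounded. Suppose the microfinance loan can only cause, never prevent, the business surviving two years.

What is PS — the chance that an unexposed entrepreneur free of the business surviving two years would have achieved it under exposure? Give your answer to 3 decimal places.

p₁ = P(outcome | exposed) = 455/1453 = 0.31315
p₀ = P(outcome | unexposed) = 748/3324 = 0.22503
Under exogeneity and monotonicity, PS = (p₁ − p₀)/(1 − p₀).
PS = (0.31315 − 0.22503) / 0.77497 ≈ 0.1137

PS ≈ 0.114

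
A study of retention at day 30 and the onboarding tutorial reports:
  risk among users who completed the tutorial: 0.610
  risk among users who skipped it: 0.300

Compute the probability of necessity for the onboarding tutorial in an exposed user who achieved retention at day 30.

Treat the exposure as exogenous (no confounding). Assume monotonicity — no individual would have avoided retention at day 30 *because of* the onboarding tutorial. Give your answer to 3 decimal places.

PN ≈ 0.508

Let p₁ = 0.61, p₀ = 0.3.
Under exogeneity and monotonicity, PN = (p₁ − p₀) / p₁.
PN = (0.61 − 0.3) / 0.61 = 0.31 / 0.61 ≈ 0.5082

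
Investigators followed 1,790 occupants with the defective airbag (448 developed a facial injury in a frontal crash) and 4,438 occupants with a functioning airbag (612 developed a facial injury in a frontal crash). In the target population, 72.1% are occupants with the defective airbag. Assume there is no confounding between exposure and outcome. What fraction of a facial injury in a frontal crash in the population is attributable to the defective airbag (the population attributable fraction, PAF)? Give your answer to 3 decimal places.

p₁ = P(outcome | exposed) = 448/1790 = 0.25028
p₀ = P(outcome | unexposed) = 612/4438 = 0.1379
Overall risk P(Y=1) = π·p₁ + (1−π)·p₀ = 0.721×0.25028 + 0.279×0.1379 = 0.21893.
Under exogeneity, PAF = [P(Y=1) − p₀] / P(Y=1).
PAF = (0.21893 − 0.1379) / 0.21893 ≈ 0.3701

PAF ≈ 0.370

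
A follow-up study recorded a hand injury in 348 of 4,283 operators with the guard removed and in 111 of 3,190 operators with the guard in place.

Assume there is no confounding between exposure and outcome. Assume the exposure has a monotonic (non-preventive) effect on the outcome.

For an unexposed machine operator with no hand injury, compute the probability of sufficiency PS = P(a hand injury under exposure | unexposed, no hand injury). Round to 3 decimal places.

PS ≈ 0.048

p₁ = P(outcome | exposed) = 348/4283 = 0.081251
p₀ = P(outcome | unexposed) = 111/3190 = 0.034796
Under exogeneity and monotonicity, PS = (p₁ − p₀) / (1 − p₀).
PS = (0.081251 − 0.034796) / (1 − 0.034796) = 0.046455 / 0.9652 ≈ 0.0481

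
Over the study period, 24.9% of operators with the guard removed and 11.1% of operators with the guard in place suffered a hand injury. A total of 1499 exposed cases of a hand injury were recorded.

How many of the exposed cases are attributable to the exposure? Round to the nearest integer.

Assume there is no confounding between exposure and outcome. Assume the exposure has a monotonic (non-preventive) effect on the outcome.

p₁ = 0.249, p₀ = 0.111.
PN = (p₁ − p₀)/p₁ = (0.249 − 0.111) / 0.249 ≈ 0.55422.
Attributable cases ≈ PN × (exposed cases) = 0.55422 × 1499 ≈ 830.77.

about 831 cases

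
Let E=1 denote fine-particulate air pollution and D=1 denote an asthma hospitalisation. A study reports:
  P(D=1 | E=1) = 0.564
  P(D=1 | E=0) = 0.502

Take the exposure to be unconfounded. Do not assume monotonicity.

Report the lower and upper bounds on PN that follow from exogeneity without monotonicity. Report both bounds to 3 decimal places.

Let p₁ = 0.564, p₀ = 0.502.
Under exogeneity alone the bounds on PN are max{0,(p₁−p₀)/p₁} ≤ PN ≤ min{1,(1−p₀)/p₁}.
  lower = (p₁ − p₀)/p₁ = 0.062 / 0.564 ≈ 0.1099
  upper = min{1, (1 − p₀)/p₁} = 0.498 / 0.564 ≈ 0.8830

0.110 ≤ PN ≤ 0.883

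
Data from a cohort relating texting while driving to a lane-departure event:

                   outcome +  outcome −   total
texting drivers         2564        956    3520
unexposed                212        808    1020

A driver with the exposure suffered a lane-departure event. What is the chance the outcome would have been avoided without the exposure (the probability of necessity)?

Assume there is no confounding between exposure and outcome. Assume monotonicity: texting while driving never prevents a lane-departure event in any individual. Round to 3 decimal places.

PN ≈ 0.715

p₁ = P(outcome | exposed) = 2564/3520 = 0.72841
p₀ = P(outcome | unexposed) = 212/1020 = 0.20784
Under exogeneity and monotonicity, PN = (p₁ − p₀)/p₁.
PN = (0.72841 − 0.20784) / 0.72841 ≈ 0.7147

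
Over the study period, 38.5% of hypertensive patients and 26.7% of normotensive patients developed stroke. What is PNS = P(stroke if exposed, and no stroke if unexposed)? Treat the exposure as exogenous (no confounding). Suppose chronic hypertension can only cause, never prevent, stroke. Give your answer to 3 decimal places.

PNS ≈ 0.118

p₁ = 0.385, p₀ = 0.267.
Under exogeneity and monotonicity, PNS = p₁ − p₀.
PNS = 0.385 − 0.267 = 0.118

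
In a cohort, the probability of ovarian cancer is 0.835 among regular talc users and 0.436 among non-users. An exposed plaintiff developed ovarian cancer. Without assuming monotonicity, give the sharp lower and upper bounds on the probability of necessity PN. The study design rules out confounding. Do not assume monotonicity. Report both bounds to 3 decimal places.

0.478 ≤ PN ≤ 0.675

Let p₁ = 0.835, p₀ = 0.436.
Under exogeneity alone the bounds on PN are max{0,(p₁−p₀)/p₁} ≤ PN ≤ min{1,(1−p₀)/p₁}.
  lower = (p₁ − p₀)/p₁ = 0.399 / 0.835 ≈ 0.4778
  upper = min{1, (1 − p₀)/p₁} = 0.564 / 0.835 ≈ 0.6754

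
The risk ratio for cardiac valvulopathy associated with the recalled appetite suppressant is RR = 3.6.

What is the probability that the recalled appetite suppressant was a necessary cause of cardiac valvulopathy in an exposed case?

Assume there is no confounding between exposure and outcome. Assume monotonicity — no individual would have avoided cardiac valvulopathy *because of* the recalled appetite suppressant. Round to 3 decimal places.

Under exogeneity and monotonicity, PN = (RR − 1) / RR = 1 − 1/RR.
PN = (3.6 − 1) / 3.6 = 2.6 / 3.6 ≈ 0.7222

PN ≈ 0.722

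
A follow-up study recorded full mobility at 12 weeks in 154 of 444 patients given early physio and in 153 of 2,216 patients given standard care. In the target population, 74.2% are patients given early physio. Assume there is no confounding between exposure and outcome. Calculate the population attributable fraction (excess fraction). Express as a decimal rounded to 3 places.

PAF ≈ 0.749

p₁ = P(outcome | exposed) = 154/444 = 0.34685
p₀ = P(outcome | unexposed) = 153/2216 = 0.069043
Overall risk P(Y=1) = π·p₁ + (1−π)·p₀ = 0.742×0.34685 + 0.258×0.069043 = 0.27517.
Under exogeneity, PAF = [P(Y=1) − p₀] / P(Y=1).
PAF = (0.27517 − 0.069043) / 0.27517 ≈ 0.7491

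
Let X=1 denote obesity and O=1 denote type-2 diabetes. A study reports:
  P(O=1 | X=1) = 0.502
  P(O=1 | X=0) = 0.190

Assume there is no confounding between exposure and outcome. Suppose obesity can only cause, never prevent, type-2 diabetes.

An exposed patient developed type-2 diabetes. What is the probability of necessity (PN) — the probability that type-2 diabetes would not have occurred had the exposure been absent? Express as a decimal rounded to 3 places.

Let p₁ = 0.502, p₀ = 0.19.
Under exogeneity and monotonicity, PN = (p₁ − p₀) / p₁.
PN = (0.502 − 0.19) / 0.502 = 0.312 / 0.502 ≈ 0.6215

PN ≈ 0.622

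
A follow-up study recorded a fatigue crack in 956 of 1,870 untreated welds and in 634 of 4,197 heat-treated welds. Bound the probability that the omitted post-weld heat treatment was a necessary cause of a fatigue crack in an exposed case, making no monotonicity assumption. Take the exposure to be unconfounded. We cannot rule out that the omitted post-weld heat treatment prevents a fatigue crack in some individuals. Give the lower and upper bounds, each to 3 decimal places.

p₁ = P(outcome | exposed) = 956/1870 = 0.51123
p₀ = P(outcome | unexposed) = 634/4197 = 0.15106
Under exogeneity alone the bounds on PN are max{0,(p₁−p₀)/p₁} ≤ PN ≤ min{1,(1−p₀)/p₁}.
  lower = (p₁ − p₀)/p₁ = 0.36017 / 0.51123 ≈ 0.7045
  upper = min{1, (1 − p₀)/p₁} = 0.84894 / 0.51123 ≈ 1.6606 → capped at 1

0.705 ≤ PN ≤ 1.000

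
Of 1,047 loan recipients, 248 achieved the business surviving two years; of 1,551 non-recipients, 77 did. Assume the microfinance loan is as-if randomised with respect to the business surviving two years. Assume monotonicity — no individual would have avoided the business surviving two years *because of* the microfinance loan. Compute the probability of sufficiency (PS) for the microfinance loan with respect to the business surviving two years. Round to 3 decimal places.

PS ≈ 0.197

p₁ = P(outcome | exposed) = 248/1047 = 0.23687
p₀ = P(outcome | unexposed) = 77/1551 = 0.049645
Under exogeneity and monotonicity, PS = (p₁ − p₀) / (1 − p₀).
PS = (0.23687 − 0.049645) / (1 − 0.049645) = 0.18722 / 0.95035 ≈ 0.1970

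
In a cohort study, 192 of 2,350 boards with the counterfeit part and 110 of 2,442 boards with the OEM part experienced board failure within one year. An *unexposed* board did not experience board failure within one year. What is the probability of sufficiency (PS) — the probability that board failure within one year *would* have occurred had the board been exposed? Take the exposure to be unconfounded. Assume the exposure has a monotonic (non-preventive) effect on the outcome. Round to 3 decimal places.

PS ≈ 0.038

p₁ = P(outcome | exposed) = 192/2350 = 0.081702
p₀ = P(outcome | unexposed) = 110/2442 = 0.045045
Under exogeneity and monotonicity, PS = (p₁ − p₀) / (1 − p₀).
PS = (0.081702 − 0.045045) / (1 − 0.045045) = 0.036657 / 0.95495 ≈ 0.0384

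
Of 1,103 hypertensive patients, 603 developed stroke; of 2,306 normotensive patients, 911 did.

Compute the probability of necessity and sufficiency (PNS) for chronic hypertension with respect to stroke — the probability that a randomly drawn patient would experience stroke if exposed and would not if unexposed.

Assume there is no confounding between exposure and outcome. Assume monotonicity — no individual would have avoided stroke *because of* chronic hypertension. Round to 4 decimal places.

PNS ≈ 0.1516

p₁ = P(outcome | exposed) = 603/1103 = 0.54669
p₀ = P(outcome | unexposed) = 911/2306 = 0.39506
Under exogeneity and monotonicity, PNS = p₁ − p₀.
PNS = 0.54669 − 0.39506 = 0.15163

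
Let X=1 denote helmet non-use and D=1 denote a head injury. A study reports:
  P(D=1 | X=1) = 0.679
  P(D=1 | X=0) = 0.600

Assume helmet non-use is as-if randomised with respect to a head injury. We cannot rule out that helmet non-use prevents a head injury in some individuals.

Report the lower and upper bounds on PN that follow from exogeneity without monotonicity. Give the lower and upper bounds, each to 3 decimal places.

0.116 ≤ PN ≤ 0.589

Let p₁ = 0.679, p₀ = 0.6.
Under exogeneity alone the bounds on PN are max{0,(p₁−p₀)/p₁} ≤ PN ≤ min{1,(1−p₀)/p₁}.
  lower = (p₁ − p₀)/p₁ = 0.079 / 0.679 ≈ 0.1163
  upper = min{1, (1 − p₀)/p₁} = 0.4 / 0.679 ≈ 0.5891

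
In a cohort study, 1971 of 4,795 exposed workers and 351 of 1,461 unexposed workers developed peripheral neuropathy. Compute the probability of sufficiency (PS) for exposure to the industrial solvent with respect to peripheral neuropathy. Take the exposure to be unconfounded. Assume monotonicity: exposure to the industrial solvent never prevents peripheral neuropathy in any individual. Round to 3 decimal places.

p₁ = P(outcome | exposed) = 1971/4795 = 0.41105
p₀ = P(outcome | unexposed) = 351/1461 = 0.24025
Under exogeneity and monotonicity, PS = (p₁ − p₀) / (1 − p₀).
PS = (0.41105 − 0.24025) / (1 − 0.24025) = 0.17081 / 0.75975 ≈ 0.2248

PS ≈ 0.225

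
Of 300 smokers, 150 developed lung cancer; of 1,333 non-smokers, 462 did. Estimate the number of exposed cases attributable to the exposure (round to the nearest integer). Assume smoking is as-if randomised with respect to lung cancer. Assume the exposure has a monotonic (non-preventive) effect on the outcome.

p₁ = P(outcome | exposed) = 150/300 = 0.5
p₀ = P(outcome | unexposed) = 462/1333 = 0.34659
PN = (p₁ − p₀)/p₁ = (0.5 − 0.34659) / 0.5 ≈ 0.30683.
Attributable cases ≈ PN × (exposed cases) = 0.30683 × 150 ≈ 46.02.

about 46 cases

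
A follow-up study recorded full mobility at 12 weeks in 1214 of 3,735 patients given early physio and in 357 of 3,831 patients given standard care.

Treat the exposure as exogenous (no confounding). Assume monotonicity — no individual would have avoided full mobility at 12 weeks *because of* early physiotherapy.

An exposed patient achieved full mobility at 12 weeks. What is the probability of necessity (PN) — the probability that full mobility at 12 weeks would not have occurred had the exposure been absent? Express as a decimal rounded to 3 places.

p₁ = P(outcome | exposed) = 1214/3735 = 0.32503
p₀ = P(outcome | unexposed) = 357/3831 = 0.093187
Under exogeneity and monotonicity, PN = (p₁ − p₀) / p₁.
PN = (0.32503 − 0.093187) / 0.32503 = 0.23185 / 0.32503 ≈ 0.7133

PN ≈ 0.713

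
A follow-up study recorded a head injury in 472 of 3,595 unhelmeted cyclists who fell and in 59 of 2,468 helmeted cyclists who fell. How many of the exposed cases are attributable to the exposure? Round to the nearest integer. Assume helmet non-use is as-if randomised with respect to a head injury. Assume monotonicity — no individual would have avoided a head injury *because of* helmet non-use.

about 386 cases

p₁ = P(outcome | exposed) = 472/3595 = 0.13129
p₀ = P(outcome | unexposed) = 59/2468 = 0.023906
PN = (p₁ − p₀)/p₁ = (0.13129 − 0.023906) / 0.13129 ≈ 0.81792.
Attributable cases ≈ PN × (exposed cases) = 0.81792 × 472 ≈ 386.06.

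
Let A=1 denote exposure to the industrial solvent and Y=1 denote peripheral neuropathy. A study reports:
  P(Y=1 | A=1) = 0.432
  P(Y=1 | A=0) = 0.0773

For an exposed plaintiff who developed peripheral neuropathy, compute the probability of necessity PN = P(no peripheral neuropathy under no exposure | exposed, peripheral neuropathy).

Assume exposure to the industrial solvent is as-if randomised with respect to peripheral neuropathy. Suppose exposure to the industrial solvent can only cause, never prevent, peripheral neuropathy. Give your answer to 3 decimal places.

Let p₁ = 0.432, p₀ = 0.0773.
Under exogeneity and monotonicity, PN = (p₁ − p₀) / p₁.
PN = (0.432 − 0.0773) / 0.432 = 0.3547 / 0.432 ≈ 0.8211

PN ≈ 0.821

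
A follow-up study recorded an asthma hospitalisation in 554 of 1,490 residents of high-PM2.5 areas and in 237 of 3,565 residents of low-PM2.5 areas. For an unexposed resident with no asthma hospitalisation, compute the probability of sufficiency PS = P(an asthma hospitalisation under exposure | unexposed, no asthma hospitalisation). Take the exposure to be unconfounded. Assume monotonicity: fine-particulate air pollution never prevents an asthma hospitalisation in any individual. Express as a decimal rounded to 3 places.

PS ≈ 0.327

p₁ = P(outcome | exposed) = 554/1490 = 0.37181
p₀ = P(outcome | unexposed) = 237/3565 = 0.06648
Under exogeneity and monotonicity, PS = (p₁ − p₀) / (1 − p₀).
PS = (0.37181 − 0.06648) / (1 − 0.06648) = 0.30533 / 0.93352 ≈ 0.3271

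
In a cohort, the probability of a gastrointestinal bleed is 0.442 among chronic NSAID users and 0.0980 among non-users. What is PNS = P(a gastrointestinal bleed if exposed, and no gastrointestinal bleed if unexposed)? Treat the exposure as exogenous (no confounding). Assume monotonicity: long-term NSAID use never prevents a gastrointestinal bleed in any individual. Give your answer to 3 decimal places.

PNS ≈ 0.344

Let p₁ = 0.442, p₀ = 0.098.
Under exogeneity and monotonicity, PNS = p₁ − p₀.
PNS = 0.442 − 0.098 = 0.344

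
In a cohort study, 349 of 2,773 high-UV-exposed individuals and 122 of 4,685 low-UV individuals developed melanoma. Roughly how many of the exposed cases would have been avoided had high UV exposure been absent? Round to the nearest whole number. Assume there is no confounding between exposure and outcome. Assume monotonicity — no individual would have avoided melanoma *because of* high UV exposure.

p₁ = P(outcome | exposed) = 349/2773 = 0.12586
p₀ = P(outcome | unexposed) = 122/4685 = 0.026041
PN = (p₁ − p₀)/p₁ = (0.12586 − 0.026041) / 0.12586 ≈ 0.79309.
Attributable cases ≈ PN × (exposed cases) = 0.79309 × 349 ≈ 276.79.

about 277 cases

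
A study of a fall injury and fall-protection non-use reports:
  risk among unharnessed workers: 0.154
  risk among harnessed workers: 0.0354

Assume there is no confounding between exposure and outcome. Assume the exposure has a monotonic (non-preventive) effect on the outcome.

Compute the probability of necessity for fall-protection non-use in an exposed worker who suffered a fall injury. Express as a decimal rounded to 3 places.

Let p₁ = 0.154, p₀ = 0.0354.
Under exogeneity and monotonicity, PN = (p₁ − p₀) / p₁.
PN = (0.154 − 0.0354) / 0.154 = 0.1186 / 0.154 ≈ 0.7701

PN ≈ 0.770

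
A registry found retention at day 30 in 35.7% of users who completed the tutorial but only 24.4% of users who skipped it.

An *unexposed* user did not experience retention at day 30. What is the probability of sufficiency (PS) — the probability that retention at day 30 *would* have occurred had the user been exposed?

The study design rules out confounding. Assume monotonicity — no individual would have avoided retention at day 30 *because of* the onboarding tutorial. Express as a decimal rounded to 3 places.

PS ≈ 0.149

p₁ = 0.357, p₀ = 0.244.
Under exogeneity and monotonicity, PS = (p₁ − p₀) / (1 − p₀).
PS = (0.357 − 0.244) / (1 − 0.244) = 0.113 / 0.756 ≈ 0.1495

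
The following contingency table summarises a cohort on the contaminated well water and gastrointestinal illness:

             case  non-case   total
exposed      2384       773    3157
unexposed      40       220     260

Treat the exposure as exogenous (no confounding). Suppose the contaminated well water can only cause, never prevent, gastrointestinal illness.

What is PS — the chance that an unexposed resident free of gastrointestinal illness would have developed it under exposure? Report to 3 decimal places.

PS ≈ 0.711

p₁ = P(outcome | exposed) = 2384/3157 = 0.75515
p₀ = P(outcome | unexposed) = 40/260 = 0.15385
Under exogeneity and monotonicity, PS = (p₁ − p₀) / (1 − p₀).
PS = (0.75515 − 0.15385) / (1 − 0.15385) = 0.6013 / 0.84615 ≈ 0.7106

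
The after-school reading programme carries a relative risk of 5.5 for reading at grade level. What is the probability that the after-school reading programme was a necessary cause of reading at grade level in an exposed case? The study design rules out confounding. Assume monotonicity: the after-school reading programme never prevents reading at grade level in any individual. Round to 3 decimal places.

PN ≈ 0.818

Under exogeneity and monotonicity, PN = (RR − 1) / RR = 1 − 1/RR.
PN = (5.5 − 1) / 5.5 = 4.5 / 5.5 ≈ 0.8182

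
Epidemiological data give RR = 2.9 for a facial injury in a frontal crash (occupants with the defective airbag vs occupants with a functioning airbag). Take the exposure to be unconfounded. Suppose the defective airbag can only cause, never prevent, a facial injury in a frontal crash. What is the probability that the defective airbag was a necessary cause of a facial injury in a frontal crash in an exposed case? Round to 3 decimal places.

Under exogeneity and monotonicity, PN = (RR − 1) / RR = 1 − 1/RR.
PN = (2.9 − 1) / 2.9 = 1.9 / 2.9 ≈ 0.6552

PN ≈ 0.655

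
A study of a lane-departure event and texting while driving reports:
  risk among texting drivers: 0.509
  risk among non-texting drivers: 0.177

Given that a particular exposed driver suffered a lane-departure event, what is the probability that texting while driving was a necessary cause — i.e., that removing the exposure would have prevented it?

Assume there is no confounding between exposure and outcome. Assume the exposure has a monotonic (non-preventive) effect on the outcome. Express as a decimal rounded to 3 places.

PN ≈ 0.652

Let p₁ = 0.509, p₀ = 0.177.
Under exogeneity and monotonicity, PN = (p₁ − p₀) / p₁.
PN = (0.509 − 0.177) / 0.509 = 0.332 / 0.509 ≈ 0.6523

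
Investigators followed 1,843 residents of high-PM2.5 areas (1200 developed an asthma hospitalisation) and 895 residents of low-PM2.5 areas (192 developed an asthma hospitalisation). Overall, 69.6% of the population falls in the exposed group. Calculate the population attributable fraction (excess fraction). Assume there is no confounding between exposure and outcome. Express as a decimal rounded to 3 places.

p₁ = P(outcome | exposed) = 1200/1843 = 0.65111
p₀ = P(outcome | unexposed) = 192/895 = 0.21453
Overall risk P(Y=1) = π·p₁ + (1−π)·p₀ = 0.696×0.65111 + 0.304×0.21453 = 0.51839.
Under exogeneity, PAF = [P(Y=1) − p₀] / P(Y=1).
PAF = (0.51839 − 0.21453) / 0.51839 ≈ 0.5862

PAF ≈ 0.586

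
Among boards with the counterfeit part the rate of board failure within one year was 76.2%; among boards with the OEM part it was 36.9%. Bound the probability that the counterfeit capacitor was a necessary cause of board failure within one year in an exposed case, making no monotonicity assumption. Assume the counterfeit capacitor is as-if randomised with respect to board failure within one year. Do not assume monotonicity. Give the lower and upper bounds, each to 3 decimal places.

p₁ = 0.762, p₀ = 0.369.
Under exogeneity alone the bounds on PN are max{0,(p₁−p₀)/p₁} ≤ PN ≤ min{1,(1−p₀)/p₁}.
  lower = (p₁ − p₀)/p₁ = 0.393 / 0.762 ≈ 0.5157
  upper = min{1, (1 − p₀)/p₁} = 0.631 / 0.762 ≈ 0.8281

0.516 ≤ PN ≤ 0.828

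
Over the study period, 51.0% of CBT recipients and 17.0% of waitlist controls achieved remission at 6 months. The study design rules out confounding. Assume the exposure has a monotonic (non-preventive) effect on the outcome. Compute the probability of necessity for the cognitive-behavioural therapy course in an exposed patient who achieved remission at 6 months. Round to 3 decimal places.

PN ≈ 0.667

p₁ = 0.51, p₀ = 0.17.
Under exogeneity and monotonicity, PN = (p₁ − p₀) / p₁.
PN = (0.51 − 0.17) / 0.51 = 0.34 / 0.51 ≈ 0.6667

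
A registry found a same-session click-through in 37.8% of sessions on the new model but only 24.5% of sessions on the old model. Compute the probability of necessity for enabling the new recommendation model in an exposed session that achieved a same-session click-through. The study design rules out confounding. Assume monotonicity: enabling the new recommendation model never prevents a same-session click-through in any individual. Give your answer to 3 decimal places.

p₁ = 0.378, p₀ = 0.245.
Under exogeneity and monotonicity, PN = (p₁ − p₀) / p₁.
PN = (0.378 − 0.245) / 0.378 = 0.133 / 0.378 ≈ 0.3519

PN ≈ 0.352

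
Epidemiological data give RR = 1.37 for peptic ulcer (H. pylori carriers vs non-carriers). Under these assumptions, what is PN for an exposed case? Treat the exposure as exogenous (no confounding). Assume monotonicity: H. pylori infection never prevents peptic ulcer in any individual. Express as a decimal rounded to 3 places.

PN ≈ 0.270

Under exogeneity and monotonicity, PN = (RR − 1) / RR = 1 − 1/RR.
PN = (1.37 − 1) / 1.37 = 0.37 / 1.37 ≈ 0.2701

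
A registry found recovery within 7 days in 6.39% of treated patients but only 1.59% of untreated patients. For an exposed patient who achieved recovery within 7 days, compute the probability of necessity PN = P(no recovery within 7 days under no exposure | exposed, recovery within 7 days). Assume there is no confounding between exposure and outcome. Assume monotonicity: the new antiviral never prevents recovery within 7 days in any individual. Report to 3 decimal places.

p₁ = 0.0639, p₀ = 0.0159.
Under exogeneity and monotonicity, PN = (p₁ − p₀) / p₁.
PN = (0.0639 − 0.0159) / 0.0639 = 0.048 / 0.0639 ≈ 0.7512

PN ≈ 0.751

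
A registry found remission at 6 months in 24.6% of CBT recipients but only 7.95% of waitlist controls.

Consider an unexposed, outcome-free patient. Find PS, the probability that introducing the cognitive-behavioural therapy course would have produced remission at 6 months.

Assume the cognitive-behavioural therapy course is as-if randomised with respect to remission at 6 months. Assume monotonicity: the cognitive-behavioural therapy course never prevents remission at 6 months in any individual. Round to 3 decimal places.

p₁ = 0.246, p₀ = 0.0795.
Under exogeneity and monotonicity, PS = (p₁ − p₀) / (1 − p₀).
PS = (0.246 − 0.0795) / (1 − 0.0795) = 0.1665 / 0.9205 ≈ 0.1809

PS ≈ 0.181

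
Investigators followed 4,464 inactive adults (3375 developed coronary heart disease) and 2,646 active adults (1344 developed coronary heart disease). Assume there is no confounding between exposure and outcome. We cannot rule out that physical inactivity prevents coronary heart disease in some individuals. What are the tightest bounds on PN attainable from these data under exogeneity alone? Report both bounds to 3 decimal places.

p₁ = P(outcome | exposed) = 3375/4464 = 0.75605
p₀ = P(outcome | unexposed) = 1344/2646 = 0.50794
Under exogeneity alone the bounds on PN are max{0,(p₁−p₀)/p₁} ≤ PN ≤ min{1,(1−p₀)/p₁}.
  lower = (p₁ − p₀)/p₁ = 0.24811 / 0.75605 ≈ 0.3282
  upper = min{1, (1 − p₀)/p₁} = 0.49206 / 0.75605 ≈ 0.6508

0.328 ≤ PN ≤ 0.651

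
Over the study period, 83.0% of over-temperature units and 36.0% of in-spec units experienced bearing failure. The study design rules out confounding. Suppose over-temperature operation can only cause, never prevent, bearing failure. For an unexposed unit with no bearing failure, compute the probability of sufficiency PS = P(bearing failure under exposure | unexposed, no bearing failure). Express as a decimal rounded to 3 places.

p₁ = 0.83, p₀ = 0.36.
Under exogeneity and monotonicity, PS = (p₁ − p₀) / (1 − p₀).
PS = (0.83 − 0.36) / (1 − 0.36) = 0.47 / 0.64 ≈ 0.7344

PS ≈ 0.734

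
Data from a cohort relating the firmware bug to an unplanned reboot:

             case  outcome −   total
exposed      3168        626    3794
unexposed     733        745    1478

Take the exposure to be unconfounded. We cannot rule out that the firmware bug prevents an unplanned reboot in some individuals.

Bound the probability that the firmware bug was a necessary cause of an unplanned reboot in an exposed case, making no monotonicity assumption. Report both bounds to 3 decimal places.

0.406 ≤ PN ≤ 0.604

p₁ = P(outcome | exposed) = 3168/3794 = 0.835
p₀ = P(outcome | unexposed) = 733/1478 = 0.49594
Under exogeneity alone the bounds on PN are max{0,(p₁−p₀)/p₁} ≤ PN ≤ min{1,(1−p₀)/p₁}.
  lower = (p₁ − p₀)/p₁ = 0.33906 / 0.835 ≈ 0.4061
  upper = min{1, (1 − p₀)/p₁} = 0.50406 / 0.835 ≈ 0.6037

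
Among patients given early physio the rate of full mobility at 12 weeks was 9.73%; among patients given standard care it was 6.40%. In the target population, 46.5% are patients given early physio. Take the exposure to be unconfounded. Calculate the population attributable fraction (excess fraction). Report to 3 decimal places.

PAF ≈ 0.195

p₁ = 0.0973, p₀ = 0.064.
Overall risk P(Y=1) = π·p₁ + (1−π)·p₀ = 0.465×0.0973 + 0.535×0.064 = 0.079484.
Under exogeneity, PAF = [P(Y=1) − p₀] / P(Y=1).
PAF = (0.079484 − 0.064) / 0.079484 ≈ 0.1948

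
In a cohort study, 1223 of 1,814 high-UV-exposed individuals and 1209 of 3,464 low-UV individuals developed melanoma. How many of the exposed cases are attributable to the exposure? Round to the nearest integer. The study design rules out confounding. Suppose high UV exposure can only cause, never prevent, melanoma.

about 590 cases

p₁ = P(outcome | exposed) = 1223/1814 = 0.6742
p₀ = P(outcome | unexposed) = 1209/3464 = 0.34902
PN = (p₁ − p₀)/p₁ = (0.6742 − 0.34902) / 0.6742 ≈ 0.48232.
Attributable cases ≈ PN × (exposed cases) = 0.48232 × 1223 ≈ 589.88.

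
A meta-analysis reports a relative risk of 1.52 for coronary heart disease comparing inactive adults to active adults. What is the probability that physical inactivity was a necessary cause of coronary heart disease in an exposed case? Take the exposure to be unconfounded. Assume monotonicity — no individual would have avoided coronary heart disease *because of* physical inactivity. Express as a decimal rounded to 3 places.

PN ≈ 0.342

Under exogeneity and monotonicity, PN = (RR − 1) / RR = 1 − 1/RR.
PN = (1.52 − 1) / 1.52 = 0.52 / 1.52 ≈ 0.3421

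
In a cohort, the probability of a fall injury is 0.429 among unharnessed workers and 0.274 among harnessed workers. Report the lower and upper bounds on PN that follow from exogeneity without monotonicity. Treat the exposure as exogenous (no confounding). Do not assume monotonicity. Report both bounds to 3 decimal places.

0.361 ≤ PN ≤ 1.000

Let p₁ = 0.429, p₀ = 0.274.
Under exogeneity alone the bounds on PN are max{0,(p₁−p₀)/p₁} ≤ PN ≤ min{1,(1−p₀)/p₁}.
  lower = (p₁ − p₀)/p₁ = 0.155 / 0.429 ≈ 0.3613
  upper = min{1, (1 − p₀)/p₁} = 0.726 / 0.429 ≈ 1.6923 → capped at 1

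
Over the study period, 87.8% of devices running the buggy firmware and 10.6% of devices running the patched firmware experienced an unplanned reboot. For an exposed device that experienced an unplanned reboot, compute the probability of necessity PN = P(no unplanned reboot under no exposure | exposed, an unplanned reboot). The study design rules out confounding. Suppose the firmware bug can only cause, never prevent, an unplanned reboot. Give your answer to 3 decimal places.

p₁ = 0.878, p₀ = 0.106.
Under exogeneity and monotonicity, PN = (p₁ − p₀) / p₁.
PN = (0.878 − 0.106) / 0.878 = 0.772 / 0.878 ≈ 0.8793

PN ≈ 0.879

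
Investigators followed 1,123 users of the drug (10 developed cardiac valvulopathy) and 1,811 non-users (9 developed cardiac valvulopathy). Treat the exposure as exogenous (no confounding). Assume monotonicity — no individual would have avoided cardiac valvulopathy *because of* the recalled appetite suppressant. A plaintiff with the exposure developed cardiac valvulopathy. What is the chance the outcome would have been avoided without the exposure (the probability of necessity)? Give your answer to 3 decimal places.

p₁ = P(outcome | exposed) = 10/1123 = 0.0089047
p₀ = P(outcome | unexposed) = 9/1811 = 0.0049696
Under exogeneity and monotonicity, PN = (p₁ − p₀) / p₁.
PN = (0.0089047 − 0.0049696) / 0.0089047 = 0.0039351 / 0.0089047 ≈ 0.4419

PN ≈ 0.442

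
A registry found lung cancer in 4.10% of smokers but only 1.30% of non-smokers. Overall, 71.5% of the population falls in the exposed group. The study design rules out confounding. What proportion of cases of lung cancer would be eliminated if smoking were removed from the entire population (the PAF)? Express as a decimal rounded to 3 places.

PAF ≈ 0.606

p₁ = 0.041, p₀ = 0.013.
Overall risk P(Y=1) = π·p₁ + (1−π)·p₀ = 0.715×0.041 + 0.285×0.013 = 0.03302.
Under exogeneity, PAF = [P(Y=1) − p₀] / P(Y=1).
PAF = (0.03302 − 0.013) / 0.03302 ≈ 0.6063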